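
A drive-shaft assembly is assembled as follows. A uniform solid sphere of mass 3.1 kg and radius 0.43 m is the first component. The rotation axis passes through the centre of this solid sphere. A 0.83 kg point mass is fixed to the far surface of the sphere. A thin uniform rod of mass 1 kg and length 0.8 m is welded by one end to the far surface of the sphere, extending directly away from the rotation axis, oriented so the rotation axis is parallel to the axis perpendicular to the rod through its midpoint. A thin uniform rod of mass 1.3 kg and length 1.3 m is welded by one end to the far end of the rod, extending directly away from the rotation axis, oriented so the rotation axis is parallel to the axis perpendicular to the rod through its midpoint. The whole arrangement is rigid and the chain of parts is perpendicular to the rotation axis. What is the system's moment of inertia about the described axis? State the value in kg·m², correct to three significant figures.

5.90

Solid sphere: I_cm = (2/5)MR² = (2/5)(3.1)(0.43)² = 0.22928 kg·m²; axis through the centre, so I = 0.22928 kg·m².
Point mass: I_cm = 0; centre at d = 0.43 m, so I = I_cm + Md² gives I = 0 + (0.83)(0.43)² = 0.15347 kg·m².
Thin rod: I_cm = (1/12)ML² = (1/12)(1)(0.8)² = 0.053333 kg·m²; centre at d = 0.43 + 0.4 = 0.83 m, so I = I_cm + Md² gives I = 0.053333 + (1)(0.83)² = 0.74223 kg·m².
Thin rod: I_cm = (1/12)ML² = (1/12)(1.3)(1.3)² = 0.18308 kg·m²; centre at d = 0.43 + 0.4 + 0.4 + 0.65 = 1.88 m, so I = I_cm + Md² gives I = 0.18308 + (1.3)(1.88)² = 4.7778 kg·m².
Total I = 0.22928 + 0.15347 + 0.74223 + 4.7778 = 5.9028 kg·m².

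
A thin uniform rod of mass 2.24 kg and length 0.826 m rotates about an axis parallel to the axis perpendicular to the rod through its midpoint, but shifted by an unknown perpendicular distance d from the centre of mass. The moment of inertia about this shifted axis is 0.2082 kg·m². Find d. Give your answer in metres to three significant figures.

About the centre-of-mass axis, I_cm = (1/12)ML² = (1/12)(2.24)(0.826)² = 0.12736 kg·m².
Parallel axis theorem: I = I_cm + Md², so Md² = 0.2082 − 0.12736 = 0.080842 kg·m².
d = √(0.080842 / 2.24) = 0.18997 m.

0.190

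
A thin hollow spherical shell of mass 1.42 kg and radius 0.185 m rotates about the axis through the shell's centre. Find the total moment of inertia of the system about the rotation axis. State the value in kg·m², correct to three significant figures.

0.0324

I_cm = (2/3)MR² = (2/3)(1.42)(0.185)² = 0.0324 kg·m²; axis through the centre, so I = 0.0324 kg·m².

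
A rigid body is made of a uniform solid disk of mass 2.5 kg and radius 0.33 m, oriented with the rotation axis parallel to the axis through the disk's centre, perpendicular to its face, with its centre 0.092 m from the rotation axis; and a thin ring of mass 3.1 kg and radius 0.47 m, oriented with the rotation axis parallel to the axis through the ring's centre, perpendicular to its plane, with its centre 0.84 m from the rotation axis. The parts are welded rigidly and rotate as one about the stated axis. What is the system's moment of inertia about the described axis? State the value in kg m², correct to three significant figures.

3.03

Solid disk: I_cm = (1/2)MR² = (1/2)(2.5)(0.33)² = 0.13613 kg m²; centre at d = 0.092 m, so I = I_cm + Md² gives I = 0.13613 + (2.5)(0.092)² = 0.15729 kg m².
Thin ring: I_cm = MR² = (3.1)(0.47)² = 0.68479 kg m²; centre at d = 0.84 m, so I = I_cm + Md² gives I = 0.68479 + (3.1)(0.84)² = 2.8721 kg m².
Total I = 0.15729 + 2.8721 = 3.0294 kg m².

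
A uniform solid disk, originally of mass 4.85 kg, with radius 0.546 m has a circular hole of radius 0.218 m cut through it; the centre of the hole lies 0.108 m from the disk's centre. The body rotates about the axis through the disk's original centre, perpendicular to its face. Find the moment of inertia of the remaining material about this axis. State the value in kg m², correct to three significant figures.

0.696

Unpierced body about its centre: I₀ = (1/2)MR² = (1/2)(4.85)(0.546)² = 0.72293 kg m².
The removed disk has mass m = M·(r/R)² = (4.85)(0.218/0.546)² = 0.77316 kg (same uniform areal density).
Its moment of inertia about the rotation axis (parallel-axis theorem): I_hole = (1/2)mr² + md² = (1/2)(0.77316)(0.218)² + (0.77316)(0.108)² = 0.02739 kg m².
Treating the hole as negative mass, I = I₀ − I_hole = 0.72293 − 0.02739 = 0.69554 kg m².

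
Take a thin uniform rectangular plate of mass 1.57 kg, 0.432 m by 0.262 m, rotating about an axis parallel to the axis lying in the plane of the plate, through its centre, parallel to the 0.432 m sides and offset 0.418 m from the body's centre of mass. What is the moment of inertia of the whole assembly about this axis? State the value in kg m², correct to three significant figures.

0.283

I_cm = (1/12)Mb² = (1/12)(1.57)(0.262)² = 0.0089809 kg m²; centre at d = 0.418 m, so I = I_cm + Md² gives I = 0.0089809 + (1.57)(0.418)² = 0.2833 kg m².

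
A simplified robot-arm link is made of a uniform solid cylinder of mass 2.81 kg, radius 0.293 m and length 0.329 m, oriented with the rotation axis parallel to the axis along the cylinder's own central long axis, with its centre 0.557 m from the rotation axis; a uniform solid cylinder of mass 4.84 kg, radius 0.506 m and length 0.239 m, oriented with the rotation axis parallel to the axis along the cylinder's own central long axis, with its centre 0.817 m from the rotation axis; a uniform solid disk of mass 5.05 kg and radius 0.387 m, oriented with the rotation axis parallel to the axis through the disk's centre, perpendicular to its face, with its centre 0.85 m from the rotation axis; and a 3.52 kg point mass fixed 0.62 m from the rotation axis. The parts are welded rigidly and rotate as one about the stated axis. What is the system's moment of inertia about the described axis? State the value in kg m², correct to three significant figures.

10.2

Solid cylinder: I_cm = (1/2)MR² = (1/2)(2.81)(0.293)² = 0.12062 kg m²; centre at d = 0.557 m, so the parallel axis theorem gives I = 0.12062 + (2.81)(0.557)² = 0.99242 kg m².
Solid cylinder: I_cm = (1/2)MR² = (1/2)(4.84)(0.506)² = 0.61961 kg m²; centre at d = 0.817 m, so the parallel axis theorem gives I = 0.61961 + (4.84)(0.817)² = 3.8503 kg m².
Solid disk: I_cm = (1/2)MR² = (1/2)(5.05)(0.387)² = 0.37817 kg m²; centre at d = 0.85 m, so the parallel axis theorem gives I = 0.37817 + (5.05)(0.85)² = 4.0268 kg m².
Point mass: I_cm = 0; centre at d = 0.62 m, so the parallel axis theorem gives I = 0 + (3.52)(0.62)² = 1.3531 kg m².
Total I = 0.99242 + 3.8503 + 4.0268 + 1.3531 = 10.223 kg m².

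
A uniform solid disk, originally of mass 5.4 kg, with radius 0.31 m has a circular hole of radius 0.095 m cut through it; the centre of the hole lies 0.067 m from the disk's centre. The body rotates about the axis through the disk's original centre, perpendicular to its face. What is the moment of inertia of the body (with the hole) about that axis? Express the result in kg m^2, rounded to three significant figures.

Unpierced body about its centre: I₀ = (1/2)MR² = (1/2)(5.4)(0.31)² = 0.25947 kg m^2.
The removed disk has mass m = M·(r/R)² = (5.4)(0.095/0.31)² = 0.50713 kg (same uniform areal density).
Its moment of inertia about the rotation axis (parallel-axis theorem): I_hole = (1/2)mr² + md² = (1/2)(0.50713)(0.095)² + (0.50713)(0.067)² = 0.0045649 kg m^2.
Treating the hole as negative mass, I = I₀ − I_hole = 0.25947 − 0.0045649 = 0.25491 kg m^2.

0.255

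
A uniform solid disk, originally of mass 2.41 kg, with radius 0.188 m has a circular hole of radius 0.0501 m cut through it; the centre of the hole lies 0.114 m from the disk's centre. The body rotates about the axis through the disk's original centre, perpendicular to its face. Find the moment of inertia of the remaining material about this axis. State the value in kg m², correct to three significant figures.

Unpierced body about its centre: I₀ = (1/2)MR² = (1/2)(2.41)(0.188)² = 0.04259 kg m².
The removed disk has mass m = M·(r/R)² = (2.41)(0.0501/0.188)² = 0.17115 kg (same uniform areal density).
Its moment of inertia about the rotation axis (parallel-axis theorem): I_hole = (1/2)mr² + md² = (1/2)(0.17115)(0.0501)² + (0.17115)(0.114)² = 0.0024391 kg m².
Treating the hole as negative mass, I = I₀ − I_hole = 0.04259 − 0.0024391 = 0.04015 kg m².

0.0402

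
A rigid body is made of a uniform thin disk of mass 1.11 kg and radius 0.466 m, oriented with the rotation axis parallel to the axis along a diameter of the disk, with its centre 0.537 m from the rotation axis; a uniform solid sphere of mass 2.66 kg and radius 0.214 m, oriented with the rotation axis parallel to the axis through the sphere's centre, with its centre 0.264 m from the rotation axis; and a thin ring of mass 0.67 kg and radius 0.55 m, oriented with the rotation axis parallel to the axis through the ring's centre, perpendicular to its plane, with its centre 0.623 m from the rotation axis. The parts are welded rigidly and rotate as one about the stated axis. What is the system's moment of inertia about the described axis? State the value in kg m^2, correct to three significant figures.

1.08

Thin disk: I_cm = (1/4)MR² = (1/4)(1.11)(0.466)² = 0.060261 kg m^2; centre at d = 0.537 m, so the parallel axis theorem gives I = 0.060261 + (1.11)(0.537)² = 0.38035 kg m^2.
Solid sphere: I_cm = (2/5)MR² = (2/5)(2.66)(0.214)² = 0.048727 kg m^2; centre at d = 0.264 m, so the parallel axis theorem gives I = 0.048727 + (2.66)(0.264)² = 0.23412 kg m^2.
Thin ring: I_cm = MR² = (0.67)(0.55)² = 0.20268 kg m^2; centre at d = 0.623 m, so the parallel axis theorem gives I = 0.20268 + (0.67)(0.623)² = 0.46272 kg m^2.
Total I = 0.38035 + 0.23412 + 0.46272 = 1.0772 kg m^2.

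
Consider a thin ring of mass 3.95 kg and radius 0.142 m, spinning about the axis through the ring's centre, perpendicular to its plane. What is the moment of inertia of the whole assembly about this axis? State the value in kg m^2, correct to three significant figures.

0.0796

I_cm = MR² = (3.95)(0.142)² = 0.079648 kg m^2; axis through the centre, so I = 0.079648 kg m^2.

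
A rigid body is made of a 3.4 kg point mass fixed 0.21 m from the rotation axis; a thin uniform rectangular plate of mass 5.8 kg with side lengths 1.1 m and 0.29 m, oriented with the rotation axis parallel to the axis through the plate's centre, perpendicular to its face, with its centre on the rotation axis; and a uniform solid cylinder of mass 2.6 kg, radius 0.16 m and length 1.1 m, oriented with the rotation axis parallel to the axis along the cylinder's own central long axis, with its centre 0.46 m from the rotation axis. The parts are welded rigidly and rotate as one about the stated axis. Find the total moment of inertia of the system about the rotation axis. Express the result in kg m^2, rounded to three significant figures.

Point mass: I_cm = 0; centre at d = 0.21 m, so I = I_cm + Md² gives I = 0 + (3.4)(0.21)² = 0.14994 kg m^2.
Rectangular plate: I_cm = (1/12)M(a²+b²) = (1/12)(5.8)[(1.1)² + (0.29)²] = 0.62548 kg m^2; axis through the centre, so I = 0.62548 kg m^2.
Solid cylinder: I_cm = (1/2)MR² = (1/2)(2.6)(0.16)² = 0.03328 kg m^2; centre at d = 0.46 m, so I = I_cm + Md² gives I = 0.03328 + (2.6)(0.46)² = 0.58344 kg m^2.
Total I = 0.14994 + 0.62548 + 0.58344 = 1.3589 kg m^2.

1.36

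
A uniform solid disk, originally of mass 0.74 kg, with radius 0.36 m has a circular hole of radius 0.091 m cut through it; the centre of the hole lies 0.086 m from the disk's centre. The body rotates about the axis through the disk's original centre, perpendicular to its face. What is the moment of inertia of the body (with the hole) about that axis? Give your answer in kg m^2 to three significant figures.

0.0474

Unpierced body about its centre: I₀ = (1/2)MR² = (1/2)(0.74)(0.36)² = 0.047952 kg m^2.
The removed disk has mass m = M·(r/R)² = (0.74)(0.091/0.36)² = 0.047283 kg (same uniform areal density).
Its moment of inertia about the rotation axis (parallel-axis theorem): I_hole = (1/2)mr² + md² = (1/2)(0.047283)(0.091)² + (0.047283)(0.086)² = 0.00054549 kg m^2.
Treating the hole as negative mass, I = I₀ − I_hole = 0.047952 − 0.00054549 = 0.047407 kg m^2.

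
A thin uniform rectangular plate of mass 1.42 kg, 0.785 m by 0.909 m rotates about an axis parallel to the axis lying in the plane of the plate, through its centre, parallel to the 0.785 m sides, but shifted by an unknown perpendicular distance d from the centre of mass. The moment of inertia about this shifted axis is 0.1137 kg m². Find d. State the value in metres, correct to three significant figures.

0.106

About the centre-of-mass axis, I_cm = (1/12)Mb² = (1/12)(1.42)(0.909)² = 0.097777 kg m².
Parallel axis theorem: I = I_cm + Md², so Md² = 0.1137 − 0.097777 = 0.015923 kg m².
d = √(0.015923 / 1.42) = 0.10589 m.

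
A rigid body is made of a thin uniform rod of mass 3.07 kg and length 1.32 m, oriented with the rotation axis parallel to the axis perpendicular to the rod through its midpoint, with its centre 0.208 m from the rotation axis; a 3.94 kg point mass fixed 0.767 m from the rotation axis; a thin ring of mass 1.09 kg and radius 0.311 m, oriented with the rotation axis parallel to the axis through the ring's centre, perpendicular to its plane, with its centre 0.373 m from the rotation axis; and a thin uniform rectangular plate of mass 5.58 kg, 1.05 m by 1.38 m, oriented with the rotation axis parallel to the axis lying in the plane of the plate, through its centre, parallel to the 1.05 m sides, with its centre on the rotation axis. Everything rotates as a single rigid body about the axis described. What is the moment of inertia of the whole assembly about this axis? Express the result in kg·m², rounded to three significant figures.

4.04

Thin rod: I_cm = (1/12)ML² = (1/12)(3.07)(1.32)² = 0.44576 kg·m²; centre at d = 0.208 m, so I = I_cm + Md² gives I = 0.44576 + (3.07)(0.208)² = 0.57858 kg·m².
Point mass: I_cm = 0; centre at d = 0.767 m, so I = I_cm + Md² gives I = 0 + (3.94)(0.767)² = 2.3179 kg·m².
Thin ring: I_cm = MR² = (1.09)(0.311)² = 0.10543 kg·m²; centre at d = 0.373 m, so I = I_cm + Md² gives I = 0.10543 + (1.09)(0.373)² = 0.25708 kg·m².
Rectangular plate: I_cm = (1/12)Mb² = (1/12)(5.58)(1.38)² = 0.88555 kg·m²; axis through the centre, so I = 0.88555 kg·m².
Total I = 0.57858 + 2.3179 + 0.25708 + 0.88555 = 4.0391 kg·m².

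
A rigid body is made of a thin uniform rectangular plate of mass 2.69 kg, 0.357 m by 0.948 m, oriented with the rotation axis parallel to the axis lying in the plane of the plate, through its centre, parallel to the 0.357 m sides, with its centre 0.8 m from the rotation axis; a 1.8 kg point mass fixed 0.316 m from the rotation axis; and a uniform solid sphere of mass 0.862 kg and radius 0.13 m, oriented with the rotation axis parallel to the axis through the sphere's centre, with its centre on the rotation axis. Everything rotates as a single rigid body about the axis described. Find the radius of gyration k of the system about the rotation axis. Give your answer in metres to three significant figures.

0.628

Rectangular plate: I_cm = (1/12)Mb² = (1/12)(2.69)(0.948)² = 0.20146 kg·m²; centre at d = 0.8 m, so I = I_cm + Md² gives I = 0.20146 + (2.69)(0.8)² = 1.9231 kg·m².
Point mass: I_cm = 0; centre at d = 0.316 m, so I = I_cm + Md² gives I = 0 + (1.8)(0.316)² = 0.17974 kg·m².
Solid sphere: I_cm = (2/5)MR² = (2/5)(0.862)(0.13)² = 0.0058271 kg·m²; axis through the centre, so I = 0.0058271 kg·m².
Total I = 2.1086 kg·m²; total mass M = 5.352 kg.
k = √(I/M) = √(2.1086/5.352) = 0.62769 m.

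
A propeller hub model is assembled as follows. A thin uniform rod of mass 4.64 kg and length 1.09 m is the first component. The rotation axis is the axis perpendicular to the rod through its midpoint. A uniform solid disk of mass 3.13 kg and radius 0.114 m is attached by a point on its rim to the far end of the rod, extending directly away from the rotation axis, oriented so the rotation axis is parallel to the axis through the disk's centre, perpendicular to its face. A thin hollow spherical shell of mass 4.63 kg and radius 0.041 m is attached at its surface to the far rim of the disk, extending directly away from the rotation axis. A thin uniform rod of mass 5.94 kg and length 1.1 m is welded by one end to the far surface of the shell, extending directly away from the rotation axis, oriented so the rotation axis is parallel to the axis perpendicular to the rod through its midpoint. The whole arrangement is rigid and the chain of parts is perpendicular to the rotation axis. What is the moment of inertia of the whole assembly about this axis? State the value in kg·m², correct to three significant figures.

Thin rod: I_cm = (1/12)ML² = (1/12)(4.64)(1.09)² = 0.4594 kg·m²; axis through the centre, so I = 0.4594 kg·m².
Solid disk: I_cm = (1/2)MR² = (1/2)(3.13)(0.114)² = 0.020339 kg·m²; centre at d = 0.545 + 0.114 = 0.659 m, so the parallel axis theorem gives I = 0.020339 + (3.13)(0.659)² = 1.3796 kg·m².
Spherical shell: I_cm = (2/3)MR² = (2/3)(4.63)(0.041)² = 0.0051887 kg·m²; centre at d = 0.545 + 0.114 + 0.114 + 0.041 = 0.814 m, so the parallel axis theorem gives I = 0.0051887 + (4.63)(0.814)² = 3.073 kg·m².
Thin rod: I_cm = (1/12)ML² = (1/12)(5.94)(1.1)² = 0.59895 kg·m²; centre at d = 0.545 + 0.114 + 0.114 + 0.041 + 0.041 + 0.55 = 1.405 m, so the parallel axis theorem gives I = 0.59895 + (5.94)(1.405)² = 12.325 kg·m².
Total I = 0.4594 + 1.3796 + 3.073 + 12.325 = 17.237 kg·m².

17.2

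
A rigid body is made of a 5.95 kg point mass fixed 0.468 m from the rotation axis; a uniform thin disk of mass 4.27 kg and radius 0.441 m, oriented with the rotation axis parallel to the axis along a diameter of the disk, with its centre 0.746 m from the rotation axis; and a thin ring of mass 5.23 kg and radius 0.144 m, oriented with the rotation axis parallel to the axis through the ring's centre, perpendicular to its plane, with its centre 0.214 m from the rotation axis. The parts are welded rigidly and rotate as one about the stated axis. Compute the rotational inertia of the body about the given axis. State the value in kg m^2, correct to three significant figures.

4.24

Point mass: I_cm = 0; centre at d = 0.468 m, so I = I_cm + Md² gives I = 0 + (5.95)(0.468)² = 1.3032 kg m^2.
Thin disk: I_cm = (1/4)MR² = (1/4)(4.27)(0.441)² = 0.20761 kg m^2; centre at d = 0.746 m, so I = I_cm + Md² gives I = 0.20761 + (4.27)(0.746)² = 2.5839 kg m^2.
Thin ring: I_cm = MR² = (5.23)(0.144)² = 0.10845 kg m^2; centre at d = 0.214 m, so I = I_cm + Md² gives I = 0.10845 + (5.23)(0.214)² = 0.34796 kg m^2.
Total I = 1.3032 + 2.5839 + 0.34796 = 4.2351 kg m^2.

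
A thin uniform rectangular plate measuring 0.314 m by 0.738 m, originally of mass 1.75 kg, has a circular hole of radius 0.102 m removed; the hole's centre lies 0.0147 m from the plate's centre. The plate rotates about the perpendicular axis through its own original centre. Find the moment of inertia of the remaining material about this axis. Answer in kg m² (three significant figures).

0.0925

Unpierced body about its centre: I₀ = (1/12)M(a²+b²) = (1/12)(1.75)[(0.314)² + (0.738)²] = 0.093806 kg m².
The removed disk has mass m = M·πr²/(ab) = (1.75)·π(0.102)²/(0.314·0.738) = 0.24683 kg (same uniform areal density).
Its moment of inertia about the rotation axis (parallel-axis theorem): I_hole = (1/2)mr² + md² = (1/2)(0.24683)(0.102)² + (0.24683)(0.0147)² = 0.0013374 kg m².
Treating the hole as negative mass, I = I₀ − I_hole = 0.093806 − 0.0013374 = 0.092468 kg m².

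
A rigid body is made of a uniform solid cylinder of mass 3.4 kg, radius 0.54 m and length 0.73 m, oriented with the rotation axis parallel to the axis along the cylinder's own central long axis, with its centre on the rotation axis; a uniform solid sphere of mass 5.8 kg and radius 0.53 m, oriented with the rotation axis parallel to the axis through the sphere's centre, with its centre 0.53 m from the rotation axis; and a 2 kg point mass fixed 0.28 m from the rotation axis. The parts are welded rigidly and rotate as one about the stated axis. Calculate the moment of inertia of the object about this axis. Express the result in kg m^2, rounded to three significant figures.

Solid cylinder: I_cm = (1/2)MR² = (1/2)(3.4)(0.54)² = 0.49572 kg m^2; axis through the centre, so I = 0.49572 kg m^2.
Solid sphere: I_cm = (2/5)MR² = (2/5)(5.8)(0.53)² = 0.65169 kg m^2; centre at d = 0.53 m, so the parallel axis theorem gives I = 0.65169 + (5.8)(0.53)² = 2.2809 kg m^2.
Point mass: I_cm = 0; centre at d = 0.28 m, so the parallel axis theorem gives I = 0 + (2)(0.28)² = 0.1568 kg m^2.
Total I = 0.49572 + 2.2809 + 0.1568 = 2.9334 kg m^2.

2.93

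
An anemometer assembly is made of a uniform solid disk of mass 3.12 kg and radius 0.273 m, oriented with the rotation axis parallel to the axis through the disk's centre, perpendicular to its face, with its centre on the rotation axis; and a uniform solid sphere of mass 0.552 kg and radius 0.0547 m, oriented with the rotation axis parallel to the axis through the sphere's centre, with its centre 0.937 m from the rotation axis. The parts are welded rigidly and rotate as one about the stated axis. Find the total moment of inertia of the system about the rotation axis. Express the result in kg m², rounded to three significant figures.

0.602

Solid disk: I_cm = (1/2)MR² = (1/2)(3.12)(0.273)² = 0.11627 kg m²; axis through the centre, so I = 0.11627 kg m².
Solid sphere: I_cm = (2/5)MR² = (2/5)(0.552)(0.0547)² = 0.00066065 kg m²; centre at d = 0.937 m, so I = I_cm + Md² gives I = 0.00066065 + (0.552)(0.937)² = 0.4853 kg m².
Total I = 0.11627 + 0.4853 = 0.60156 kg m².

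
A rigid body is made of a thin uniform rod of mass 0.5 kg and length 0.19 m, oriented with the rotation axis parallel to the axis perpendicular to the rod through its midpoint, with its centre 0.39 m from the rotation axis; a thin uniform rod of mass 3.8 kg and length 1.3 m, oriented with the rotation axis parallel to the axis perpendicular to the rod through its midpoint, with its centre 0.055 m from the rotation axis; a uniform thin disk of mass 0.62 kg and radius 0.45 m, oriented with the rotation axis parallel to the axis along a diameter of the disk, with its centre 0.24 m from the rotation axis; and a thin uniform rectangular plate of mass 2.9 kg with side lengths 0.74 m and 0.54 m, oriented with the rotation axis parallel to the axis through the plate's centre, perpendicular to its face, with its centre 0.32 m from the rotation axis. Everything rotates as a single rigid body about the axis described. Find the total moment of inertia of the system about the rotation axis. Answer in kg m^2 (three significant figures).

Thin rod: I_cm = (1/12)ML² = (1/12)(0.5)(0.19)² = 0.0015042 kg m^2; centre at d = 0.39 m, so the parallel axis theorem gives I = 0.0015042 + (0.5)(0.39)² = 0.077554 kg m^2.
Thin rod: I_cm = (1/12)ML² = (1/12)(3.8)(1.3)² = 0.53517 kg m^2; centre at d = 0.055 m, so the parallel axis theorem gives I = 0.53517 + (3.8)(0.055)² = 0.54666 kg m^2.
Thin disk: I_cm = (1/4)MR² = (1/4)(0.62)(0.45)² = 0.031387 kg m^2; centre at d = 0.24 m, so the parallel axis theorem gives I = 0.031387 + (0.62)(0.24)² = 0.0671 kg m^2.
Rectangular plate: I_cm = (1/12)M(a²+b²) = (1/12)(2.9)[(0.74)² + (0.54)²] = 0.20281 kg m^2; centre at d = 0.32 m, so the parallel axis theorem gives I = 0.20281 + (2.9)(0.32)² = 0.49977 kg m^2.
Total I = 0.077554 + 0.54666 + 0.0671 + 0.49977 = 1.1911 kg m^2.

1.19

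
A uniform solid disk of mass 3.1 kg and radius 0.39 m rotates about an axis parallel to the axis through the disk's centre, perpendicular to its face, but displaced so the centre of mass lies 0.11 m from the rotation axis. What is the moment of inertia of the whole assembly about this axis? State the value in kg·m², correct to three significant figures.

0.273

I_cm = (1/2)MR² = (1/2)(3.1)(0.39)² = 0.23576 kg·m²; centre at d = 0.11 m, so the parallel axis theorem gives I = 0.23576 + (3.1)(0.11)² = 0.27327 kg·m².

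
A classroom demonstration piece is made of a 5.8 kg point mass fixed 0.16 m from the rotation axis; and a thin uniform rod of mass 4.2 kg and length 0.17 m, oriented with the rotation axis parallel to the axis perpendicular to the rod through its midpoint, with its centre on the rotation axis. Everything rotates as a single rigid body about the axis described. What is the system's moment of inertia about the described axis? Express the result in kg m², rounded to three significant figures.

0.159

Point mass: I_cm = 0; centre at d = 0.16 m, so the parallel axis theorem gives I = 0 + (5.8)(0.16)² = 0.14848 kg m².
Thin rod: I_cm = (1/12)ML² = (1/12)(4.2)(0.17)² = 0.010115 kg m²; axis through the centre, so I = 0.010115 kg m².
Total I = 0.14848 + 0.010115 = 0.1586 kg m².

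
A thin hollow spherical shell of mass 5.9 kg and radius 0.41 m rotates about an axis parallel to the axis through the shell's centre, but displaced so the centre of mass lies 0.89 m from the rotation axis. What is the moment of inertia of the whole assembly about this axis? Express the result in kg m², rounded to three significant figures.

I_cm = (2/3)MR² = (2/3)(5.9)(0.41)² = 0.66119 kg m²; centre at d = 0.89 m, so the parallel axis theorem gives I = 0.66119 + (5.9)(0.89)² = 5.3346 kg m².

5.33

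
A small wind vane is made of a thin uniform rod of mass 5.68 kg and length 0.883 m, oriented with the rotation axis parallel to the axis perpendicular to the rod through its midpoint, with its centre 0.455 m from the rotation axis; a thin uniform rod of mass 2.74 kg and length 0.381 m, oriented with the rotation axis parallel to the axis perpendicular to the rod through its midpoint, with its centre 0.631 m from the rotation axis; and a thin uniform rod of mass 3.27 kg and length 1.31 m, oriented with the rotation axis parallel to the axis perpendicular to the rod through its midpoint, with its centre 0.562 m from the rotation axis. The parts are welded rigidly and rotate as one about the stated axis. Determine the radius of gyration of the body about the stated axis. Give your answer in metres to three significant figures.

0.597

Thin rod: I_cm = (1/12)ML² = (1/12)(5.68)(0.883)² = 0.36905 kg·m²; centre at d = 0.455 m, so I = I_cm + Md² gives I = 0.36905 + (5.68)(0.455)² = 1.545 kg·m².
Thin rod: I_cm = (1/12)ML² = (1/12)(2.74)(0.381)² = 0.033145 kg·m²; centre at d = 0.631 m, so I = I_cm + Md² gives I = 0.033145 + (2.74)(0.631)² = 1.1241 kg·m².
Thin rod: I_cm = (1/12)ML² = (1/12)(3.27)(1.31)² = 0.46764 kg·m²; centre at d = 0.562 m, so I = I_cm + Md² gives I = 0.46764 + (3.27)(0.562)² = 1.5004 kg·m².
Total I = 4.1695 kg·m²; total mass M = 11.69 kg.
k = √(I/M) = √(4.1695/11.69) = 0.59722 m.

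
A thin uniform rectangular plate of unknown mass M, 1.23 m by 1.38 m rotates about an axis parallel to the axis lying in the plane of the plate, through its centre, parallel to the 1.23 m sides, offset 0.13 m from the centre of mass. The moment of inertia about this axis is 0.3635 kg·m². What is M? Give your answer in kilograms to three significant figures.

I = I_cm + Md² = (1/12)Mb² + Md² = M·[0.0833333·(1.38)² + (0.13)²] = M·0.1756.
So M = 0.3635 / 0.1756 = 2.07 kg.

2.07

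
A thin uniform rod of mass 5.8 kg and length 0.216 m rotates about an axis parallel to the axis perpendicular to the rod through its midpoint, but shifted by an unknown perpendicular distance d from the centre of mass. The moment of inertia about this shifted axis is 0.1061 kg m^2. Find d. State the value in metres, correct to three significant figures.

About the centre-of-mass axis, I_cm = (1/12)ML² = (1/12)(5.8)(0.216)² = 0.02255 kg m^2.
Parallel axis theorem: I = I_cm + Md², so Md² = 0.1061 − 0.02255 = 0.08355 kg m^2.
d = √(0.08355 / 5.8) = 0.12002 m.

0.120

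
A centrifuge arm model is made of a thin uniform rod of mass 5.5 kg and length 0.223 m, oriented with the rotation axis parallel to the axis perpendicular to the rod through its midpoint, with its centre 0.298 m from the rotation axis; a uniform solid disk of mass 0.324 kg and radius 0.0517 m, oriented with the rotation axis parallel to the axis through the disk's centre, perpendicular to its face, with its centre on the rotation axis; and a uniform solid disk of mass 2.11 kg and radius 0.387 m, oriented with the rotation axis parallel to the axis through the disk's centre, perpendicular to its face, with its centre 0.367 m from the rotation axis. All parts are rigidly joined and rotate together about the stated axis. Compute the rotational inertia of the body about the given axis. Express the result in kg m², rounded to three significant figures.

Thin rod: I_cm = (1/12)ML² = (1/12)(5.5)(0.223)² = 0.022792 kg m²; centre at d = 0.298 m, so I = I_cm + Md² gives I = 0.022792 + (5.5)(0.298)² = 0.51121 kg m².
Solid disk: I_cm = (1/2)MR² = (1/2)(0.324)(0.0517)² = 0.00043301 kg m²; axis through the centre, so I = 0.00043301 kg m².
Solid disk: I_cm = (1/2)MR² = (1/2)(2.11)(0.387)² = 0.15801 kg m²; centre at d = 0.367 m, so I = I_cm + Md² gives I = 0.15801 + (2.11)(0.367)² = 0.4422 kg m².
Total I = 0.51121 + 0.00043301 + 0.4422 = 0.95385 kg m².

0.954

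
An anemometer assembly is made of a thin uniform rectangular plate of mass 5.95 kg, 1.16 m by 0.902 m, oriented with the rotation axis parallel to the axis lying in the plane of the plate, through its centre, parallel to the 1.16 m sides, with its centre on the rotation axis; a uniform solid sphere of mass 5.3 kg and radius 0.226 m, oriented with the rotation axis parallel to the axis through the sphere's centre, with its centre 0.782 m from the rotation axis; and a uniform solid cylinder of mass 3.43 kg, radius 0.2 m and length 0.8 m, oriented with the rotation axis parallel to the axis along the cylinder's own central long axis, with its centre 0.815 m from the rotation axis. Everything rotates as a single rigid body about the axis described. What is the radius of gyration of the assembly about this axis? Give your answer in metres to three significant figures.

Rectangular plate: I_cm = (1/12)Mb² = (1/12)(5.95)(0.902)² = 0.40341 kg·m²; axis through the centre, so I = 0.40341 kg·m².
Solid sphere: I_cm = (2/5)MR² = (2/5)(5.3)(0.226)² = 0.10828 kg·m²; centre at d = 0.782 m, so the parallel axis theorem gives I = 0.10828 + (5.3)(0.782)² = 3.3494 kg·m².
Solid cylinder: I_cm = (1/2)MR² = (1/2)(3.43)(0.2)² = 0.0686 kg·m²; centre at d = 0.815 m, so the parallel axis theorem gives I = 0.0686 + (3.43)(0.815)² = 2.3469 kg·m².
Total I = 6.0997 kg·m²; total mass M = 14.68 kg.
k = √(I/M) = √(6.0997/14.68) = 0.6446 m.

0.645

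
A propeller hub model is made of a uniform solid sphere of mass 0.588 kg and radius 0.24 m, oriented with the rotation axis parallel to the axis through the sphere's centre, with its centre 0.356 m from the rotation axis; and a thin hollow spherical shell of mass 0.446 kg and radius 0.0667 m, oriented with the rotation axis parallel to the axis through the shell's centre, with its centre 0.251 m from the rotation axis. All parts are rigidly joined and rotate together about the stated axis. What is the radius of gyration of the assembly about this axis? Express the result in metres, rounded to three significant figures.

0.337

Solid sphere: I_cm = (2/5)MR² = (2/5)(0.588)(0.24)² = 0.013548 kg·m²; centre at d = 0.356 m, so the parallel axis theorem gives I = 0.013548 + (0.588)(0.356)² = 0.088068 kg·m².
Spherical shell: I_cm = (2/3)MR² = (2/3)(0.446)(0.0667)² = 0.0013228 kg·m²; centre at d = 0.251 m, so the parallel axis theorem gives I = 0.0013228 + (0.446)(0.251)² = 0.029421 kg·m².
Total I = 0.11749 kg·m²; total mass M = 1.034 kg.
k = √(I/M) = √(0.11749/1.034) = 0.33708 m.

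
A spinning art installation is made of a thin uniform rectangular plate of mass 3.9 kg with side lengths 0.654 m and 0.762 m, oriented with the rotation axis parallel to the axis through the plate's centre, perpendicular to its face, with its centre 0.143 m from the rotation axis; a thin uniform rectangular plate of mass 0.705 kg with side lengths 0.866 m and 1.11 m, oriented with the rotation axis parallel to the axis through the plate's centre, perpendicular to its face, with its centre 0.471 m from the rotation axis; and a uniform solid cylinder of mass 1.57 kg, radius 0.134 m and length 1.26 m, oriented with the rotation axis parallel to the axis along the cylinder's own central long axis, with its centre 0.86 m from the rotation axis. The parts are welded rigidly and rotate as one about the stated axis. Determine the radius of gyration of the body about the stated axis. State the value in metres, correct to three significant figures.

0.548

Rectangular plate: I_cm = (1/12)M(a²+b²) = (1/12)(3.9)[(0.654)² + (0.762)²] = 0.32772 kg m²; centre at d = 0.143 m, so the parallel axis theorem gives I = 0.32772 + (3.9)(0.143)² = 0.40747 kg m².
Rectangular plate: I_cm = (1/12)M(a²+b²) = (1/12)(0.705)[(0.866)² + (1.11)²] = 0.11645 kg m²; centre at d = 0.471 m, so the parallel axis theorem gives I = 0.11645 + (0.705)(0.471)² = 0.27284 kg m².
Solid cylinder: I_cm = (1/2)MR² = (1/2)(1.57)(0.134)² = 0.014095 kg m²; centre at d = 0.86 m, so the parallel axis theorem gives I = 0.014095 + (1.57)(0.86)² = 1.1753 kg m².
Total I = 1.8556 kg m²; total mass M = 6.175 kg.
k = √(I/M) = √(1.8556/6.175) = 0.54818 m.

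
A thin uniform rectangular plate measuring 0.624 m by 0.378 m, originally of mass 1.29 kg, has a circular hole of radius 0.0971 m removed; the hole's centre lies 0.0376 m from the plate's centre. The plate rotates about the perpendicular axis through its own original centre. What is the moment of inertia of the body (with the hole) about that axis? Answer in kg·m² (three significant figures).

Unpierced body about its centre: I₀ = (1/12)M(a²+b²) = (1/12)(1.29)[(0.624)² + (0.378)²] = 0.057218 kg·m².
The removed disk has mass m = M·πr²/(ab) = (1.29)·π(0.0971)²/(0.624·0.378) = 0.162 kg (same uniform areal density).
Its moment of inertia about the rotation axis (parallel-axis theorem): I_hole = (1/2)mr² + md² = (1/2)(0.162)(0.0971)² + (0.162)(0.0376)² = 0.0009927 kg·m².
Treating the hole as negative mass, I = I₀ − I_hole = 0.057218 − 0.0009927 = 0.056225 kg·m².

0.0562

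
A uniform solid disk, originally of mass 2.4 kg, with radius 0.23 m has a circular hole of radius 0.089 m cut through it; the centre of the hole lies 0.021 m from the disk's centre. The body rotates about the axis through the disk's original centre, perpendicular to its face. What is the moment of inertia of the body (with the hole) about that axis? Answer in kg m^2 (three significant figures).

0.0619

Unpierced body about its centre: I₀ = (1/2)MR² = (1/2)(2.4)(0.23)² = 0.06348 kg m^2.
The removed disk has mass m = M·(r/R)² = (2.4)(0.089/0.23)² = 0.35936 kg (same uniform areal density).
Its moment of inertia about the rotation axis (parallel-axis theorem): I_hole = (1/2)mr² + md² = (1/2)(0.35936)(0.089)² + (0.35936)(0.021)² = 0.0015817 kg m^2.
Treating the hole as negative mass, I = I₀ − I_hole = 0.06348 − 0.0015817 = 0.061898 kg m^2.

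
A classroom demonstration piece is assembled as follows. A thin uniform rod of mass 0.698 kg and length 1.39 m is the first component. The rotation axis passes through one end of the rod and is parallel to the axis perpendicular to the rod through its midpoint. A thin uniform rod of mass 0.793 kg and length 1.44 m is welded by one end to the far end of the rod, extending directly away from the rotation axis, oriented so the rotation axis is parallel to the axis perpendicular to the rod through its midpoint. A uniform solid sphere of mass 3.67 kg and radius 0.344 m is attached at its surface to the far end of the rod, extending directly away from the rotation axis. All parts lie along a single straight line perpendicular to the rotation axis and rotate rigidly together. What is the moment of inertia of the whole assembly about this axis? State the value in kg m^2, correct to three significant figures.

41.3

Thin rod: I_cm = (1/12)ML² = (1/12)(0.698)(1.39)² = 0.11238 kg m^2; centre at d = 0.695 m, so I = I_cm + Md² gives I = 0.11238 + (0.698)(0.695)² = 0.44954 kg m^2.
Thin rod: I_cm = (1/12)ML² = (1/12)(0.793)(1.44)² = 0.13703 kg m^2; centre at d = 0.695 + 0.695 + 0.72 = 2.11 m, so I = I_cm + Md² gives I = 0.13703 + (0.793)(2.11)² = 3.6675 kg m^2.
Solid sphere: I_cm = (2/5)MR² = (2/5)(3.67)(0.344)² = 0.17372 kg m^2; centre at d = 0.695 + 0.695 + 0.72 + 0.72 + 0.344 = 3.174 m, so I = I_cm + Md² gives I = 0.17372 + (3.67)(3.174)² = 37.146 kg m^2.
Total I = 0.44954 + 3.6675 + 37.146 = 41.263 kg m^2.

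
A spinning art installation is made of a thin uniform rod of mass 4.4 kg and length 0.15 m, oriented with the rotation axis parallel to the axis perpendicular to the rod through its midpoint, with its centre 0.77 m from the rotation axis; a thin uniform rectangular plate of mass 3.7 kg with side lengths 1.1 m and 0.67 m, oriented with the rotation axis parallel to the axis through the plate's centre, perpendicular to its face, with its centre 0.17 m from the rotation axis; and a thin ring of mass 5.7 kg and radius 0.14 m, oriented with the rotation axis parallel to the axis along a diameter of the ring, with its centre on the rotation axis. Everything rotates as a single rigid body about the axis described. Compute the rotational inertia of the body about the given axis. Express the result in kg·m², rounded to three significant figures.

Thin rod: I_cm = (1/12)ML² = (1/12)(4.4)(0.15)² = 0.00825 kg·m²; centre at d = 0.77 m, so the parallel axis theorem gives I = 0.00825 + (4.4)(0.77)² = 2.617 kg·m².
Rectangular plate: I_cm = (1/12)M(a²+b²) = (1/12)(3.7)[(1.1)² + (0.67)²] = 0.51149 kg·m²; centre at d = 0.17 m, so the parallel axis theorem gives I = 0.51149 + (3.7)(0.17)² = 0.61842 kg·m².
Thin ring: I_cm = (1/2)MR² = (1/2)(5.7)(0.14)² = 0.05586 kg·m²; axis through the centre, so I = 0.05586 kg·m².
Total I = 2.617 + 0.61842 + 0.05586 = 3.2913 kg·m².

3.29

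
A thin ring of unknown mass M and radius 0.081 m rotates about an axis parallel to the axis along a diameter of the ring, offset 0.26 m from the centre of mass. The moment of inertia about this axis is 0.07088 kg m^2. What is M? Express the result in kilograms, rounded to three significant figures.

1.00

I = I_cm + Md² = (1/2)MR² + Md² = M·[0.5·(0.081)² + (0.26)²] = M·0.070881.
So M = 0.07088 / 0.070881 = 0.99999 kg.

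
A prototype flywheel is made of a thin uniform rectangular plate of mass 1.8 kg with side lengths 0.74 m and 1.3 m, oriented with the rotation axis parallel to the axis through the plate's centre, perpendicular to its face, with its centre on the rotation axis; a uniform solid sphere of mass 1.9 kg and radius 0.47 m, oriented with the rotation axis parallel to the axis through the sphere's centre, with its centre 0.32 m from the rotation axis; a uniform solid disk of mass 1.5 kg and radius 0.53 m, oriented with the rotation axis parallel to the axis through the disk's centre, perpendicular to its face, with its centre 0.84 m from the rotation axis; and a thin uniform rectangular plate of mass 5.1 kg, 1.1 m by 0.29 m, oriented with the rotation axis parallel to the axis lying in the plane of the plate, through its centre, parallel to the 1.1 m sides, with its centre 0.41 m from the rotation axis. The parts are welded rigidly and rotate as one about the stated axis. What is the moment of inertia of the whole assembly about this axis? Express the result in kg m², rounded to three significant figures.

2.86

Rectangular plate: I_cm = (1/12)M(a²+b²) = (1/12)(1.8)[(0.74)² + (1.3)²] = 0.33564 kg m²; axis through the centre, so I = 0.33564 kg m².
Solid sphere: I_cm = (2/5)MR² = (2/5)(1.9)(0.47)² = 0.16788 kg m²; centre at d = 0.32 m, so I = I_cm + Md² gives I = 0.16788 + (1.9)(0.32)² = 0.36244 kg m².
Solid disk: I_cm = (1/2)MR² = (1/2)(1.5)(0.53)² = 0.21068 kg m²; centre at d = 0.84 m, so I = I_cm + Md² gives I = 0.21068 + (1.5)(0.84)² = 1.2691 kg m².
Rectangular plate: I_cm = (1/12)Mb² = (1/12)(5.1)(0.29)² = 0.035742 kg m²; centre at d = 0.41 m, so I = I_cm + Md² gives I = 0.035742 + (5.1)(0.41)² = 0.89305 kg m².
Total I = 0.33564 + 0.36244 + 1.2691 + 0.89305 = 2.8602 kg m².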